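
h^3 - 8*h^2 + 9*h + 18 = (h - 6)*(h - 3)*(h + 1)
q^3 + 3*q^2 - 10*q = q*(q - 2)*(q + 5)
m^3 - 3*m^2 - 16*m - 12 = (m - 6)*(m + 1)*(m + 2)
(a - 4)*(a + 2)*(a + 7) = a^3 + 5*a^2 - 22*a - 56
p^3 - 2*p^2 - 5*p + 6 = (p - 3)*(p - 1)*(p + 2)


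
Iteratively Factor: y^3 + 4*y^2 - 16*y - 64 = (y + 4)*(y^2 - 16) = (y - 4)*(y + 4)*(y + 4)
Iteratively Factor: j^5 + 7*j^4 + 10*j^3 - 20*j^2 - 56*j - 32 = (j + 1)*(j^4 + 6*j^3 + 4*j^2 - 24*j - 32) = (j + 1)*(j + 2)*(j^3 + 4*j^2 - 4*j - 16) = (j - 2)*(j + 1)*(j + 2)*(j^2 + 6*j + 8) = (j - 2)*(j + 1)*(j + 2)*(j + 4)*(j + 2)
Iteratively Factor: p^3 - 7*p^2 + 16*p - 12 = (p - 2)*(p^2 - 5*p + 6) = (p - 3)*(p - 2)*(p - 2)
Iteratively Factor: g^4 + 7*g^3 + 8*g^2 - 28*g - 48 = (g + 4)*(g^3 + 3*g^2 - 4*g - 12) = (g + 2)*(g + 4)*(g^2 + g - 6) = (g + 2)*(g + 3)*(g + 4)*(g - 2)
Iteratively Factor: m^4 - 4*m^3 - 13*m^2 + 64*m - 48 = (m - 3)*(m^3 - m^2 - 16*m + 16) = (m - 3)*(m - 1)*(m^2 - 16) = (m - 3)*(m - 1)*(m + 4)*(m - 4)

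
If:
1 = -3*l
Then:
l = -1/3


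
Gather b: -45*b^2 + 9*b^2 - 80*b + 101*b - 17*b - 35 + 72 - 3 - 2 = -36*b^2 + 4*b + 32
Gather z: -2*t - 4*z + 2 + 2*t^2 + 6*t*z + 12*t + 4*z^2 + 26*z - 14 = 2*t^2 + 10*t + 4*z^2 + z*(6*t + 22) - 12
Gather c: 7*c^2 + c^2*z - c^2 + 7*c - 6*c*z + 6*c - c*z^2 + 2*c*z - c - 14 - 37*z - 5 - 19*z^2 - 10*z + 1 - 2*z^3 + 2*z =c^2*(z + 6) + c*(-z^2 - 4*z + 12) - 2*z^3 - 19*z^2 - 45*z - 18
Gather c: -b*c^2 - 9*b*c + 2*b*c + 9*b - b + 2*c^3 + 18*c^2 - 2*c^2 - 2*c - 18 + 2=8*b + 2*c^3 + c^2*(16 - b) + c*(-7*b - 2) - 16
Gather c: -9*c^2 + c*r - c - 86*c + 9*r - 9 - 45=-9*c^2 + c*(r - 87) + 9*r - 54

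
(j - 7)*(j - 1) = j^2 - 8*j + 7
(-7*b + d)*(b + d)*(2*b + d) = -14*b^3 - 19*b^2*d - 4*b*d^2 + d^3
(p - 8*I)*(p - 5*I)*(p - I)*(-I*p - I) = -I*p^4 - 14*p^3 - I*p^3 - 14*p^2 + 53*I*p^2 + 40*p + 53*I*p + 40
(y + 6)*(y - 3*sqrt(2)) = y^2 - 3*sqrt(2)*y + 6*y - 18*sqrt(2)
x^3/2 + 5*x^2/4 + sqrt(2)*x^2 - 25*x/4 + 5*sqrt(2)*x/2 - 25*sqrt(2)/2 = (x/2 + sqrt(2))*(x - 5/2)*(x + 5)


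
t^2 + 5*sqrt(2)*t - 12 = (t - sqrt(2))*(t + 6*sqrt(2))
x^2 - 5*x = x*(x - 5)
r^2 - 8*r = r*(r - 8)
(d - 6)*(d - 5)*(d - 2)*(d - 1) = d^4 - 14*d^3 + 65*d^2 - 112*d + 60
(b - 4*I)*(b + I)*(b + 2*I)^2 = b^4 + I*b^3 + 12*b^2 + 28*I*b - 16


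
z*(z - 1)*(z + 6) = z^3 + 5*z^2 - 6*z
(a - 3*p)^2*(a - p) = a^3 - 7*a^2*p + 15*a*p^2 - 9*p^3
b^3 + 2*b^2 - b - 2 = (b - 1)*(b + 1)*(b + 2)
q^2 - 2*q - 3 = (q - 3)*(q + 1)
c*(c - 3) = c^2 - 3*c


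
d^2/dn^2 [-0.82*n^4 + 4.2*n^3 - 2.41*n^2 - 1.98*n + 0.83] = -9.84*n^2 + 25.2*n - 4.82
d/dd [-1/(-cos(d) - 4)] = sin(d)/(cos(d) + 4)^2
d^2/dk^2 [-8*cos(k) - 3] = 8*cos(k)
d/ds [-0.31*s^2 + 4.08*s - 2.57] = 4.08 - 0.62*s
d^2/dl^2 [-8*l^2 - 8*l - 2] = -16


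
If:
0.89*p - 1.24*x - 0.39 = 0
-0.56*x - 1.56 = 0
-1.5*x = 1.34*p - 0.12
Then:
No Solution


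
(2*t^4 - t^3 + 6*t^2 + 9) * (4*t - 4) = 8*t^5 - 12*t^4 + 28*t^3 - 24*t^2 + 36*t - 36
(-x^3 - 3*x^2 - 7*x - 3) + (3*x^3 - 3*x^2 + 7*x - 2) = 2*x^3 - 6*x^2 - 5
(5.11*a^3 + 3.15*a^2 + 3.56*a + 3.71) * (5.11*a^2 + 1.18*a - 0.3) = 26.1121*a^5 + 22.1263*a^4 + 20.3756*a^3 + 22.2139*a^2 + 3.3098*a - 1.113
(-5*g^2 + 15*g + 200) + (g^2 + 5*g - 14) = -4*g^2 + 20*g + 186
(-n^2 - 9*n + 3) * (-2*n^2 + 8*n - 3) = 2*n^4 + 10*n^3 - 75*n^2 + 51*n - 9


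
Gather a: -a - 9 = -a - 9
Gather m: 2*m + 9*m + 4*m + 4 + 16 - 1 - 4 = 15*m + 15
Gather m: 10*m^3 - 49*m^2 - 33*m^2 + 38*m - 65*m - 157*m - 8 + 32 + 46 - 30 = 10*m^3 - 82*m^2 - 184*m + 40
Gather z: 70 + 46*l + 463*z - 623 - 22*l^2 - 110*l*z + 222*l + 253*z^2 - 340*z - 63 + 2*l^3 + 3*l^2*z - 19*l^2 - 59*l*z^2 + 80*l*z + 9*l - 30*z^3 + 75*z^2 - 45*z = 2*l^3 - 41*l^2 + 277*l - 30*z^3 + z^2*(328 - 59*l) + z*(3*l^2 - 30*l + 78) - 616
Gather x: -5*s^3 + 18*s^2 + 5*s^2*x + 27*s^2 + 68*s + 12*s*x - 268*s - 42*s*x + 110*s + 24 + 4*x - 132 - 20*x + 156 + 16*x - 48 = -5*s^3 + 45*s^2 - 90*s + x*(5*s^2 - 30*s)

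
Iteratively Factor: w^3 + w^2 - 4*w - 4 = (w + 2)*(w^2 - w - 2) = (w - 2)*(w + 2)*(w + 1)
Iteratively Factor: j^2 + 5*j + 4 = (j + 4)*(j + 1)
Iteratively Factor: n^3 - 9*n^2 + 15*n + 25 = (n - 5)*(n^2 - 4*n - 5) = (n - 5)^2*(n + 1)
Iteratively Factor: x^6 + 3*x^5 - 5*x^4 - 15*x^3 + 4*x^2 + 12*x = (x)*(x^5 + 3*x^4 - 5*x^3 - 15*x^2 + 4*x + 12) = x*(x - 2)*(x^4 + 5*x^3 + 5*x^2 - 5*x - 6) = x*(x - 2)*(x + 2)*(x^3 + 3*x^2 - x - 3) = x*(x - 2)*(x - 1)*(x + 2)*(x^2 + 4*x + 3) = x*(x - 2)*(x - 1)*(x + 1)*(x + 2)*(x + 3)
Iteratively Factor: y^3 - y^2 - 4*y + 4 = (y + 2)*(y^2 - 3*y + 2) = (y - 2)*(y + 2)*(y - 1)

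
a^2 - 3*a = a*(a - 3)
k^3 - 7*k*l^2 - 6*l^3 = (k - 3*l)*(k + l)*(k + 2*l)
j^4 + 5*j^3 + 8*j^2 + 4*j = j*(j + 1)*(j + 2)^2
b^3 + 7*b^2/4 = b^2*(b + 7/4)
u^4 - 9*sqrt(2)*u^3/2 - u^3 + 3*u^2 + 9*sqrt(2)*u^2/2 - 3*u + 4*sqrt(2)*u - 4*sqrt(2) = (u - 1)*(u - 4*sqrt(2))*(u - sqrt(2))*(u + sqrt(2)/2)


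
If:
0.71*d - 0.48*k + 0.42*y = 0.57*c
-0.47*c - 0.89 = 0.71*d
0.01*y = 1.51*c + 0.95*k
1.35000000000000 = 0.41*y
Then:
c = 1.72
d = -2.39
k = -2.70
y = 3.29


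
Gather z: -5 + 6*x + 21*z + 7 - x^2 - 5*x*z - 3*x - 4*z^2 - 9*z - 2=-x^2 + 3*x - 4*z^2 + z*(12 - 5*x)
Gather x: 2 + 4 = 6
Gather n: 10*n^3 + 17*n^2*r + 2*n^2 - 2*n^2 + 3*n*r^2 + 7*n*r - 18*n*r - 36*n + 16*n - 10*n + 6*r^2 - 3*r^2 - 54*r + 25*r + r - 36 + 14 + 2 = 10*n^3 + 17*n^2*r + n*(3*r^2 - 11*r - 30) + 3*r^2 - 28*r - 20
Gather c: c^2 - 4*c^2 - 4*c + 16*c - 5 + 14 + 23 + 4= -3*c^2 + 12*c + 36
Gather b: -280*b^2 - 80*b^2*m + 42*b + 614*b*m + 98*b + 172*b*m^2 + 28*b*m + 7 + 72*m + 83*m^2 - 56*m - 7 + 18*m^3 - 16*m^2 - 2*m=b^2*(-80*m - 280) + b*(172*m^2 + 642*m + 140) + 18*m^3 + 67*m^2 + 14*m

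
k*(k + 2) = k^2 + 2*k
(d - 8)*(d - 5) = d^2 - 13*d + 40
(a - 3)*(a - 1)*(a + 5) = a^3 + a^2 - 17*a + 15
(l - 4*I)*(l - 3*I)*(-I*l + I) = -I*l^3 - 7*l^2 + I*l^2 + 7*l + 12*I*l - 12*I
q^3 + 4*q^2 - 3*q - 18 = (q - 2)*(q + 3)^2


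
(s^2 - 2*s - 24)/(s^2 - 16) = (s - 6)/(s - 4)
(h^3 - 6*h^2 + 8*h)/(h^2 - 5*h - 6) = h*(-h^2 + 6*h - 8)/(-h^2 + 5*h + 6)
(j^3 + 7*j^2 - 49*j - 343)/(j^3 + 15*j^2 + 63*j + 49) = (j - 7)/(j + 1)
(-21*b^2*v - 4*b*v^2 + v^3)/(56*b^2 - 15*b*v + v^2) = v*(3*b + v)/(-8*b + v)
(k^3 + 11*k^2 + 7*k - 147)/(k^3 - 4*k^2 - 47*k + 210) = (k^2 + 4*k - 21)/(k^2 - 11*k + 30)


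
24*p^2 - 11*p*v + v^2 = (-8*p + v)*(-3*p + v)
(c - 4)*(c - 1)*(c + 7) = c^3 + 2*c^2 - 31*c + 28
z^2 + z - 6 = (z - 2)*(z + 3)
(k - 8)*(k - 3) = k^2 - 11*k + 24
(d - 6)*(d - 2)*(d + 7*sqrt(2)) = d^3 - 8*d^2 + 7*sqrt(2)*d^2 - 56*sqrt(2)*d + 12*d + 84*sqrt(2)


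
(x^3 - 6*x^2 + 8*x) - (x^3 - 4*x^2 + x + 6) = -2*x^2 + 7*x - 6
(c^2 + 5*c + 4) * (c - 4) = c^3 + c^2 - 16*c - 16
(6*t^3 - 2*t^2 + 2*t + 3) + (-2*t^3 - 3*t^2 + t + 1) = 4*t^3 - 5*t^2 + 3*t + 4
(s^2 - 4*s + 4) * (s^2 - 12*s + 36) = s^4 - 16*s^3 + 88*s^2 - 192*s + 144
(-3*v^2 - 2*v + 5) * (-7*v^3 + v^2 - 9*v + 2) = 21*v^5 + 11*v^4 - 10*v^3 + 17*v^2 - 49*v + 10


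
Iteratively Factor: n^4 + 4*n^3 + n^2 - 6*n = (n + 2)*(n^3 + 2*n^2 - 3*n) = (n + 2)*(n + 3)*(n^2 - n) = n*(n + 2)*(n + 3)*(n - 1)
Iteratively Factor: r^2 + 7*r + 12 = (r + 4)*(r + 3)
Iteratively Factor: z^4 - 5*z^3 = (z - 5)*(z^3) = z*(z - 5)*(z^2) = z^2*(z - 5)*(z)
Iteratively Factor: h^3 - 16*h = (h - 4)*(h^2 + 4*h) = (h - 4)*(h + 4)*(h)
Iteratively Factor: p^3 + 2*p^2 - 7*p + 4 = (p - 1)*(p^2 + 3*p - 4) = (p - 1)*(p + 4)*(p - 1)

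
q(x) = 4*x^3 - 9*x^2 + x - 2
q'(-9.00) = 1135.00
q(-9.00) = -3656.00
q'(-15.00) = 2971.00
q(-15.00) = -15542.00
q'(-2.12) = 93.09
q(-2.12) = -82.68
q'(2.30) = 23.08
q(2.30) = 1.36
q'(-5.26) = 427.69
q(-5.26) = -838.39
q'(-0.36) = 9.04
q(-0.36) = -3.71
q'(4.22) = 138.74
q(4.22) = 142.55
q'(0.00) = 1.00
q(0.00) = -2.00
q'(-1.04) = 32.70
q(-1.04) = -17.27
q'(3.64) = 94.48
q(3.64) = 75.31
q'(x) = 12*x^2 - 18*x + 1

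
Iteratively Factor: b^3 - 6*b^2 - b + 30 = (b + 2)*(b^2 - 8*b + 15) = (b - 3)*(b + 2)*(b - 5)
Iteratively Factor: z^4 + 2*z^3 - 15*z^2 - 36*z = (z + 3)*(z^3 - z^2 - 12*z) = (z - 4)*(z + 3)*(z^2 + 3*z) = (z - 4)*(z + 3)^2*(z)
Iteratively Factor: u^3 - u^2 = (u)*(u^2 - u) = u^2*(u - 1)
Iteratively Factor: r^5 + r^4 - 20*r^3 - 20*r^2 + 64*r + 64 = (r + 2)*(r^4 - r^3 - 18*r^2 + 16*r + 32) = (r - 4)*(r + 2)*(r^3 + 3*r^2 - 6*r - 8) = (r - 4)*(r - 2)*(r + 2)*(r^2 + 5*r + 4) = (r - 4)*(r - 2)*(r + 2)*(r + 4)*(r + 1)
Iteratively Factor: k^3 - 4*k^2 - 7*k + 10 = (k + 2)*(k^2 - 6*k + 5) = (k - 1)*(k + 2)*(k - 5)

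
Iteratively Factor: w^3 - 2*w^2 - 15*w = (w)*(w^2 - 2*w - 15) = w*(w + 3)*(w - 5)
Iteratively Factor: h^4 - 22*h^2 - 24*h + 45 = (h - 5)*(h^3 + 5*h^2 + 3*h - 9) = (h - 5)*(h + 3)*(h^2 + 2*h - 3) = (h - 5)*(h - 1)*(h + 3)*(h + 3)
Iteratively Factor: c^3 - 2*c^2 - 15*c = (c + 3)*(c^2 - 5*c) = c*(c + 3)*(c - 5)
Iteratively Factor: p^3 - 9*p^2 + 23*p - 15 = (p - 5)*(p^2 - 4*p + 3) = (p - 5)*(p - 1)*(p - 3)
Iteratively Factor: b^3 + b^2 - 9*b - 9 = (b - 3)*(b^2 + 4*b + 3) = (b - 3)*(b + 1)*(b + 3)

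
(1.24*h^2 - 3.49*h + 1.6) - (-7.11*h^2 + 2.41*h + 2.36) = 8.35*h^2 - 5.9*h - 0.76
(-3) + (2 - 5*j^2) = -5*j^2 - 1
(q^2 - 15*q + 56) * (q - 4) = q^3 - 19*q^2 + 116*q - 224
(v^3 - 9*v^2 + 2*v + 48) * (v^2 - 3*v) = v^5 - 12*v^4 + 29*v^3 + 42*v^2 - 144*v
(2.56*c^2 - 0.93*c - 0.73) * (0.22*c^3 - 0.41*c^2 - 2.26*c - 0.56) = 0.5632*c^5 - 1.2542*c^4 - 5.5649*c^3 + 0.9675*c^2 + 2.1706*c + 0.4088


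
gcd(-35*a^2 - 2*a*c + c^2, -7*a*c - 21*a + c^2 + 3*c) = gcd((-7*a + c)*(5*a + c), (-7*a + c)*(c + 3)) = 7*a - c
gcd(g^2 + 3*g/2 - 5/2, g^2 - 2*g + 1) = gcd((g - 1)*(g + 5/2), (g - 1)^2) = g - 1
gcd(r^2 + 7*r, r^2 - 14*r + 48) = 1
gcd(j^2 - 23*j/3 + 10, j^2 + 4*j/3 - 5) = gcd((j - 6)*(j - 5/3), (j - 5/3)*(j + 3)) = j - 5/3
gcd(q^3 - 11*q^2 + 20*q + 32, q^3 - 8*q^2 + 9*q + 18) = q + 1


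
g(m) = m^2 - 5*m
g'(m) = 2*m - 5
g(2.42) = -6.24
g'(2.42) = -0.16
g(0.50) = -2.25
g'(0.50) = -4.00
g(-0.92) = 5.45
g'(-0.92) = -6.84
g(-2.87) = 22.59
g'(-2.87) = -10.74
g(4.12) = -3.63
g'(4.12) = 3.24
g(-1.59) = 10.48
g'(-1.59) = -8.18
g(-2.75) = 21.31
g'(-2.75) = -10.50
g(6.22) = 7.59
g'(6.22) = 7.44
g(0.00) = 0.00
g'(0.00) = -5.00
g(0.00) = 0.00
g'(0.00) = -5.00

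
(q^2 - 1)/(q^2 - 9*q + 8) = (q + 1)/(q - 8)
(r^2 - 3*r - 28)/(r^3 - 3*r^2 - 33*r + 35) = (r + 4)/(r^2 + 4*r - 5)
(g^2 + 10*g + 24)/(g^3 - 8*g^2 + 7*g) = (g^2 + 10*g + 24)/(g*(g^2 - 8*g + 7))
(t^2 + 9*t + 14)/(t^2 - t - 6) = (t + 7)/(t - 3)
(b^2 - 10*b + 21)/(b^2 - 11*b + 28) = (b - 3)/(b - 4)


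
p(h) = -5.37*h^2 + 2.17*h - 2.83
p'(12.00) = -126.71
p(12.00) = -750.07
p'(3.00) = -30.05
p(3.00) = -44.65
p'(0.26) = -0.62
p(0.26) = -2.63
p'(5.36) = -55.40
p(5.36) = -145.48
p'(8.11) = -84.93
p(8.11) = -338.43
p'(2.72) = -27.04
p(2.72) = -36.66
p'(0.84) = -6.85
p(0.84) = -4.80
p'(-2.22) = 26.01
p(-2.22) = -34.11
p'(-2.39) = 27.84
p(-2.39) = -38.69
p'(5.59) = -57.87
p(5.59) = -158.50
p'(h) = 2.17 - 10.74*h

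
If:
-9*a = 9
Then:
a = -1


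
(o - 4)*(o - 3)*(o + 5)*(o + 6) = o^4 + 4*o^3 - 35*o^2 - 78*o + 360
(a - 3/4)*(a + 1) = a^2 + a/4 - 3/4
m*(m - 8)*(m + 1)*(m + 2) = m^4 - 5*m^3 - 22*m^2 - 16*m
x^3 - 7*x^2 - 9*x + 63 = (x - 7)*(x - 3)*(x + 3)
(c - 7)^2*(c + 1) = c^3 - 13*c^2 + 35*c + 49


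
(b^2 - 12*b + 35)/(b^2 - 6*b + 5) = (b - 7)/(b - 1)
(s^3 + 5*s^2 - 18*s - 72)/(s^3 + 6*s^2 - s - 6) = (s^2 - s - 12)/(s^2 - 1)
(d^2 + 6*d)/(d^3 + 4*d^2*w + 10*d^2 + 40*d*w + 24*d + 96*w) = d/(d^2 + 4*d*w + 4*d + 16*w)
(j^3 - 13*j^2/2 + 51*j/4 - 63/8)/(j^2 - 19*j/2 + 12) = (j^2 - 5*j + 21/4)/(j - 8)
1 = 1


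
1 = 1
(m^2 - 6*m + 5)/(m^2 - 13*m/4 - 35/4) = 4*(m - 1)/(4*m + 7)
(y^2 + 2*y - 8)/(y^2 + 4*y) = (y - 2)/y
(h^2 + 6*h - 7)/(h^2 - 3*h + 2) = (h + 7)/(h - 2)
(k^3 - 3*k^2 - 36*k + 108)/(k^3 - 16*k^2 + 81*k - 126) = (k + 6)/(k - 7)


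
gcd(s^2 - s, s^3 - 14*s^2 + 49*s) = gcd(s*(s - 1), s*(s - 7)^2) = s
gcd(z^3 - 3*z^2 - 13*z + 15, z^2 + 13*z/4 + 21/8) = 1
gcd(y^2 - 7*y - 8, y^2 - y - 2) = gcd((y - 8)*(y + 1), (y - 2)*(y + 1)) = y + 1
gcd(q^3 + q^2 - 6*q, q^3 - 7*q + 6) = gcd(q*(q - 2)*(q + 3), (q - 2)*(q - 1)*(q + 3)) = q^2 + q - 6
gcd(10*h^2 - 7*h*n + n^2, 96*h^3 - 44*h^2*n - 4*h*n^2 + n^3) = 2*h - n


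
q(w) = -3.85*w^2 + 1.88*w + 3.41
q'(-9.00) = 71.18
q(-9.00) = -325.36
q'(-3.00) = 24.98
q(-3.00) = -36.88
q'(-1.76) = 15.43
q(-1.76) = -11.82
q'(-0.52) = 5.88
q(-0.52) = 1.39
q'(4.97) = -36.39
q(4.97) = -82.34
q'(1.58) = -10.29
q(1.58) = -3.23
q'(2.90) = -20.45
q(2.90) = -23.52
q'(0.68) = -3.36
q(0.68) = 2.91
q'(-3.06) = 25.44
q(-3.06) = -38.39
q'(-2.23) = 19.05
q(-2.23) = -19.93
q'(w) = 1.88 - 7.7*w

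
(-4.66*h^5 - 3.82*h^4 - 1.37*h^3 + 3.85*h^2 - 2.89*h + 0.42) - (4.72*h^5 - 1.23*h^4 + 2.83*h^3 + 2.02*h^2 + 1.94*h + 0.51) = -9.38*h^5 - 2.59*h^4 - 4.2*h^3 + 1.83*h^2 - 4.83*h - 0.09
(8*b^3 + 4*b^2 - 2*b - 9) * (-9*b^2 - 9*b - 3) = -72*b^5 - 108*b^4 - 42*b^3 + 87*b^2 + 87*b + 27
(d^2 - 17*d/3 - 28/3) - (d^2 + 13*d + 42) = -56*d/3 - 154/3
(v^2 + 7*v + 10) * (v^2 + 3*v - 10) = v^4 + 10*v^3 + 21*v^2 - 40*v - 100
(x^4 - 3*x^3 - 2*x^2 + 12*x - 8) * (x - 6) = x^5 - 9*x^4 + 16*x^3 + 24*x^2 - 80*x + 48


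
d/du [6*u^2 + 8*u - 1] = 12*u + 8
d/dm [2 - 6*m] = -6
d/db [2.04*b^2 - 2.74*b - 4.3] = 4.08*b - 2.74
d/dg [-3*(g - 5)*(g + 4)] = 3 - 6*g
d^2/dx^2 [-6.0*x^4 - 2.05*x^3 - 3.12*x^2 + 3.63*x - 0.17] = -72.0*x^2 - 12.3*x - 6.24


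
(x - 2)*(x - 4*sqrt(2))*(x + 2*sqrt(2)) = x^3 - 2*sqrt(2)*x^2 - 2*x^2 - 16*x + 4*sqrt(2)*x + 32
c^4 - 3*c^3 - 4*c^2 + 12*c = c*(c - 3)*(c - 2)*(c + 2)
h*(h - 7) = h^2 - 7*h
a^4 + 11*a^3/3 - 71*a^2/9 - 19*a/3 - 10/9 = (a - 2)*(a + 1/3)^2*(a + 5)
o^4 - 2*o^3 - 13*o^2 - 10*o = o*(o - 5)*(o + 1)*(o + 2)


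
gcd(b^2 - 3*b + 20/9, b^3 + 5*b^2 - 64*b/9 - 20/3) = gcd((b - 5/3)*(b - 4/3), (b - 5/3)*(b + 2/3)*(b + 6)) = b - 5/3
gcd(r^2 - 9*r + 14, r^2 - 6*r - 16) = 1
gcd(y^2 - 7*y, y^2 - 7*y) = y^2 - 7*y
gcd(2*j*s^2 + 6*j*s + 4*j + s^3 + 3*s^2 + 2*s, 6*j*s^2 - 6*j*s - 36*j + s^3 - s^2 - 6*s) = s + 2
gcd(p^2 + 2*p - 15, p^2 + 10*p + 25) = p + 5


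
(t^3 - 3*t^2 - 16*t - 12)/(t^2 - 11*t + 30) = (t^2 + 3*t + 2)/(t - 5)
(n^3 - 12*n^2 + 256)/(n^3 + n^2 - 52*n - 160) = (n - 8)/(n + 5)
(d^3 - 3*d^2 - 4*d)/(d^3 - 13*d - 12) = d/(d + 3)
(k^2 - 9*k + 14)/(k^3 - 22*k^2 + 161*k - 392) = (k - 2)/(k^2 - 15*k + 56)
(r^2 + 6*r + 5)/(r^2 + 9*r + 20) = (r + 1)/(r + 4)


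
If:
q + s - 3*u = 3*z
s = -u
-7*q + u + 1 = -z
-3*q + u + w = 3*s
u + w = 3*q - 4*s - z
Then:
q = 25/167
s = -1/167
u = 1/167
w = 71/167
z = 7/167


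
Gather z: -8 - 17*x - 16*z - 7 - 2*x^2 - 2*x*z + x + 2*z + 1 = -2*x^2 - 16*x + z*(-2*x - 14) - 14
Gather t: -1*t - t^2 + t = -t^2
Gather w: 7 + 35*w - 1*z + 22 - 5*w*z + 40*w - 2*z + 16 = w*(75 - 5*z) - 3*z + 45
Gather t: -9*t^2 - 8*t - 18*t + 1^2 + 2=-9*t^2 - 26*t + 3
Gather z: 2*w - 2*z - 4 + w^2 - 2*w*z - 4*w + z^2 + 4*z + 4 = w^2 - 2*w + z^2 + z*(2 - 2*w)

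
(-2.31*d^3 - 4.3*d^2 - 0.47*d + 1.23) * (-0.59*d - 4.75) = 1.3629*d^4 + 13.5095*d^3 + 20.7023*d^2 + 1.5068*d - 5.8425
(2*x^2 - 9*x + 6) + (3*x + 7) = 2*x^2 - 6*x + 13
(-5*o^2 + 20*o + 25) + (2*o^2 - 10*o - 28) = -3*o^2 + 10*o - 3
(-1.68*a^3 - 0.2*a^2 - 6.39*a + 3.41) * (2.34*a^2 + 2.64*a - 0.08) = -3.9312*a^5 - 4.9032*a^4 - 15.3462*a^3 - 8.8742*a^2 + 9.5136*a - 0.2728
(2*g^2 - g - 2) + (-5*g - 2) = 2*g^2 - 6*g - 4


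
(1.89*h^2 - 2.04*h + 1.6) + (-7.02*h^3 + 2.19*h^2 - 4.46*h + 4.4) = -7.02*h^3 + 4.08*h^2 - 6.5*h + 6.0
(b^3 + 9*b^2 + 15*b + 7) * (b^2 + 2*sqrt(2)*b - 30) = b^5 + 2*sqrt(2)*b^4 + 9*b^4 - 15*b^3 + 18*sqrt(2)*b^3 - 263*b^2 + 30*sqrt(2)*b^2 - 450*b + 14*sqrt(2)*b - 210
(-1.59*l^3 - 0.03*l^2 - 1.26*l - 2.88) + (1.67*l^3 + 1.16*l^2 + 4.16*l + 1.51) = 0.0799999999999998*l^3 + 1.13*l^2 + 2.9*l - 1.37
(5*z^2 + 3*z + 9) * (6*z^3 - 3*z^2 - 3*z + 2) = 30*z^5 + 3*z^4 + 30*z^3 - 26*z^2 - 21*z + 18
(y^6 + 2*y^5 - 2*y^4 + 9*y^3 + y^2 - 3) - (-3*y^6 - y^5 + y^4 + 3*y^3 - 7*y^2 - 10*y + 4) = 4*y^6 + 3*y^5 - 3*y^4 + 6*y^3 + 8*y^2 + 10*y - 7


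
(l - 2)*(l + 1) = l^2 - l - 2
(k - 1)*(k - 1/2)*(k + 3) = k^3 + 3*k^2/2 - 4*k + 3/2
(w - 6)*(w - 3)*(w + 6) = w^3 - 3*w^2 - 36*w + 108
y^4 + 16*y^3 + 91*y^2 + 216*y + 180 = (y + 2)*(y + 3)*(y + 5)*(y + 6)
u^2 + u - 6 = (u - 2)*(u + 3)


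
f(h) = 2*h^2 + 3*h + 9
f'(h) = 4*h + 3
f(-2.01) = 11.05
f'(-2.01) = -5.04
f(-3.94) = 28.23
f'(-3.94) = -12.76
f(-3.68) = 25.04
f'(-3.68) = -11.72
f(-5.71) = 57.08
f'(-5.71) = -19.84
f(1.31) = 16.36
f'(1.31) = 8.24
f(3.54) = 44.68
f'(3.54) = 17.16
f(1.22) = 15.64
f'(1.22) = 7.88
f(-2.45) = 13.66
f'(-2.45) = -6.80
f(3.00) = 36.00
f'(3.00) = 15.00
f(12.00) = 333.00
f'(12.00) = 51.00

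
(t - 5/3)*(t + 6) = t^2 + 13*t/3 - 10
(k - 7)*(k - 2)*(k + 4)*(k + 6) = k^4 + k^3 - 52*k^2 - 76*k + 336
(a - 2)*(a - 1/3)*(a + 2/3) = a^3 - 5*a^2/3 - 8*a/9 + 4/9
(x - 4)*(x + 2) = x^2 - 2*x - 8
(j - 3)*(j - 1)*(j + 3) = j^3 - j^2 - 9*j + 9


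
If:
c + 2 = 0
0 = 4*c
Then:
No Solution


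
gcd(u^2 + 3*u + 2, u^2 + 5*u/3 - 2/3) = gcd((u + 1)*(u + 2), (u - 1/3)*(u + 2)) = u + 2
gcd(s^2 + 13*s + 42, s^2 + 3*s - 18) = s + 6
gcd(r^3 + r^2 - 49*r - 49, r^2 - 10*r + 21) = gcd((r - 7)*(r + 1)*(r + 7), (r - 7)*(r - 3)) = r - 7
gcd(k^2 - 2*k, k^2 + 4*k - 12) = k - 2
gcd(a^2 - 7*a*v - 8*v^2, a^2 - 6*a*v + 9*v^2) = 1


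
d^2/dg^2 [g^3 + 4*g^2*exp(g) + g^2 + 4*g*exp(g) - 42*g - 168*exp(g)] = 4*g^2*exp(g) + 20*g*exp(g) + 6*g - 152*exp(g) + 2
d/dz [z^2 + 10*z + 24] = 2*z + 10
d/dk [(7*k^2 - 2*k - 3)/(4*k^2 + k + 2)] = (15*k^2 + 52*k - 1)/(16*k^4 + 8*k^3 + 17*k^2 + 4*k + 4)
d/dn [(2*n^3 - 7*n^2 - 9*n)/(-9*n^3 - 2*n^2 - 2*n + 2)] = (-67*n^4 - 170*n^3 + 8*n^2 - 28*n - 18)/(81*n^6 + 36*n^5 + 40*n^4 - 28*n^3 - 4*n^2 - 8*n + 4)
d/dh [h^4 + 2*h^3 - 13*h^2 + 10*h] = 4*h^3 + 6*h^2 - 26*h + 10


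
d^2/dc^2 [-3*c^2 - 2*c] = -6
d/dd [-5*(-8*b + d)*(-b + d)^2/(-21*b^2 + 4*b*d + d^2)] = 5*(b - d)*((-17*b + 3*d)*(-21*b^2 + 4*b*d + d^2) - 2*(b - d)*(2*b + d)*(8*b - d))/(-21*b^2 + 4*b*d + d^2)^2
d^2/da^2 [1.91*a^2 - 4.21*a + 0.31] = 3.82000000000000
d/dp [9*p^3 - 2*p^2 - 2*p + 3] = 27*p^2 - 4*p - 2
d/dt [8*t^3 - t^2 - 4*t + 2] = 24*t^2 - 2*t - 4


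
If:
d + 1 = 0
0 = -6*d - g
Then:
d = -1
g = 6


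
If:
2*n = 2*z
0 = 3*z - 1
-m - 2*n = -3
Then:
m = 7/3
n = 1/3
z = 1/3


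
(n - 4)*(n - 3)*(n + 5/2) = n^3 - 9*n^2/2 - 11*n/2 + 30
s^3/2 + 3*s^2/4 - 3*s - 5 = (s/2 + 1)*(s - 5/2)*(s + 2)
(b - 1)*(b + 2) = b^2 + b - 2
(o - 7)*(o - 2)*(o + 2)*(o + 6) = o^4 - o^3 - 46*o^2 + 4*o + 168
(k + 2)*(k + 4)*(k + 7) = k^3 + 13*k^2 + 50*k + 56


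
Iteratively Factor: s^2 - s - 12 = (s + 3)*(s - 4)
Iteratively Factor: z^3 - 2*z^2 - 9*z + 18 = (z - 2)*(z^2 - 9) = (z - 3)*(z - 2)*(z + 3)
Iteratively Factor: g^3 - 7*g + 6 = (g + 3)*(g^2 - 3*g + 2) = (g - 1)*(g + 3)*(g - 2)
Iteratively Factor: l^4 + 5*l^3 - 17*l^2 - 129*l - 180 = (l + 3)*(l^3 + 2*l^2 - 23*l - 60) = (l - 5)*(l + 3)*(l^2 + 7*l + 12) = (l - 5)*(l + 3)^2*(l + 4)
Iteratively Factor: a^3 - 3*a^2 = (a)*(a^2 - 3*a) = a*(a - 3)*(a)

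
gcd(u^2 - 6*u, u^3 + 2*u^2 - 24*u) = u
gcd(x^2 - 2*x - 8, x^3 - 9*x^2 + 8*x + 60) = x + 2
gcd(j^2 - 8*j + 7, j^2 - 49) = j - 7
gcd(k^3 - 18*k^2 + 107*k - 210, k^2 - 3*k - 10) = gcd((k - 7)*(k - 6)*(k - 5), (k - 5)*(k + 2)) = k - 5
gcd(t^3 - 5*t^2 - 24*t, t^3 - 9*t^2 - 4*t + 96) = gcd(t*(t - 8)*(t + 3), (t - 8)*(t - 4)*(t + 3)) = t^2 - 5*t - 24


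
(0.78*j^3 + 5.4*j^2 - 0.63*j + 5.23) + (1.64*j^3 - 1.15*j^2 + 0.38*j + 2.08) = 2.42*j^3 + 4.25*j^2 - 0.25*j + 7.31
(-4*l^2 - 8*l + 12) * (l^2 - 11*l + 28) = -4*l^4 + 36*l^3 - 12*l^2 - 356*l + 336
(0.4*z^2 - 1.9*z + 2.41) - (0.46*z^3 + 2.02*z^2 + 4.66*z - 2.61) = -0.46*z^3 - 1.62*z^2 - 6.56*z + 5.02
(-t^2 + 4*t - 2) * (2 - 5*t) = 5*t^3 - 22*t^2 + 18*t - 4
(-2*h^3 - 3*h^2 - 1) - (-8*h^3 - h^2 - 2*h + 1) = 6*h^3 - 2*h^2 + 2*h - 2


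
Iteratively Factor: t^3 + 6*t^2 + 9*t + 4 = (t + 1)*(t^2 + 5*t + 4) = (t + 1)^2*(t + 4)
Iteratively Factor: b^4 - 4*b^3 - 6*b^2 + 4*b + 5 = (b + 1)*(b^3 - 5*b^2 - b + 5) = (b + 1)^2*(b^2 - 6*b + 5) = (b - 1)*(b + 1)^2*(b - 5)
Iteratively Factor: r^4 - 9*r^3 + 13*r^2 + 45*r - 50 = (r - 5)*(r^3 - 4*r^2 - 7*r + 10) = (r - 5)*(r - 1)*(r^2 - 3*r - 10) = (r - 5)^2*(r - 1)*(r + 2)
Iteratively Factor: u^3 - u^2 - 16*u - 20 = (u - 5)*(u^2 + 4*u + 4) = (u - 5)*(u + 2)*(u + 2)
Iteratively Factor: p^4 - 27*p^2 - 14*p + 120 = (p + 4)*(p^3 - 4*p^2 - 11*p + 30) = (p - 5)*(p + 4)*(p^2 + p - 6) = (p - 5)*(p + 3)*(p + 4)*(p - 2)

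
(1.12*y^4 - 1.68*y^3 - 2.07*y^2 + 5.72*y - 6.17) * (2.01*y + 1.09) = 2.2512*y^5 - 2.156*y^4 - 5.9919*y^3 + 9.2409*y^2 - 6.1669*y - 6.7253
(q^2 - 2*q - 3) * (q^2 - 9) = q^4 - 2*q^3 - 12*q^2 + 18*q + 27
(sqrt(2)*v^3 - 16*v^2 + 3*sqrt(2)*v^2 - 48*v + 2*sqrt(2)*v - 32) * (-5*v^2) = -5*sqrt(2)*v^5 - 15*sqrt(2)*v^4 + 80*v^4 - 10*sqrt(2)*v^3 + 240*v^3 + 160*v^2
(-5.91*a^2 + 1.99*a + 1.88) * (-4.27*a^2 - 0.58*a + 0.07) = 25.2357*a^4 - 5.0695*a^3 - 9.5955*a^2 - 0.9511*a + 0.1316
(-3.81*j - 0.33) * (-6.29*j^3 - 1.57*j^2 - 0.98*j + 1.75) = 23.9649*j^4 + 8.0574*j^3 + 4.2519*j^2 - 6.3441*j - 0.5775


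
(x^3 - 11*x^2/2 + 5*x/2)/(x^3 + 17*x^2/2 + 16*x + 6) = x*(2*x^2 - 11*x + 5)/(2*x^3 + 17*x^2 + 32*x + 12)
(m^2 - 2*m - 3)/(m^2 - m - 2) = (m - 3)/(m - 2)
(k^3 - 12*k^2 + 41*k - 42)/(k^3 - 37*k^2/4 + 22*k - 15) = 4*(k^2 - 10*k + 21)/(4*k^2 - 29*k + 30)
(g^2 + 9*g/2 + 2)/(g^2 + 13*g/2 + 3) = (g + 4)/(g + 6)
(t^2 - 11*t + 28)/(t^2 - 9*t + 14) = (t - 4)/(t - 2)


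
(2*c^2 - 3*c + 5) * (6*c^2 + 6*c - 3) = 12*c^4 - 6*c^3 + 6*c^2 + 39*c - 15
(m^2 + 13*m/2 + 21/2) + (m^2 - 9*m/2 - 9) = 2*m^2 + 2*m + 3/2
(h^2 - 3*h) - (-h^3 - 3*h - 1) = h^3 + h^2 + 1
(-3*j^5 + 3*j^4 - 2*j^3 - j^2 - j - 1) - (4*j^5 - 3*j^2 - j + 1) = -7*j^5 + 3*j^4 - 2*j^3 + 2*j^2 - 2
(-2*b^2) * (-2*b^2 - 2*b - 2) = 4*b^4 + 4*b^3 + 4*b^2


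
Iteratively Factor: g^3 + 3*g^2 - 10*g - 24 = (g + 2)*(g^2 + g - 12) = (g + 2)*(g + 4)*(g - 3)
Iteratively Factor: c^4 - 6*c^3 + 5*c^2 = (c - 1)*(c^3 - 5*c^2) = c*(c - 1)*(c^2 - 5*c) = c^2*(c - 1)*(c - 5)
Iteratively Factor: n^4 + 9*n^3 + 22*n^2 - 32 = (n + 4)*(n^3 + 5*n^2 + 2*n - 8) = (n + 4)^2*(n^2 + n - 2) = (n - 1)*(n + 4)^2*(n + 2)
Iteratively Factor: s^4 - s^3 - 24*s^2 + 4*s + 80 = (s - 2)*(s^3 + s^2 - 22*s - 40) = (s - 5)*(s - 2)*(s^2 + 6*s + 8) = (s - 5)*(s - 2)*(s + 2)*(s + 4)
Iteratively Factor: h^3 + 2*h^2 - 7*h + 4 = (h + 4)*(h^2 - 2*h + 1) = (h - 1)*(h + 4)*(h - 1)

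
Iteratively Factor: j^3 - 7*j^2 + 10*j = (j - 2)*(j^2 - 5*j) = (j - 5)*(j - 2)*(j)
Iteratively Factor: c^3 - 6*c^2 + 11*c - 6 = (c - 1)*(c^2 - 5*c + 6) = (c - 2)*(c - 1)*(c - 3)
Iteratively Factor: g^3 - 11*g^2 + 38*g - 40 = (g - 2)*(g^2 - 9*g + 20) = (g - 5)*(g - 2)*(g - 4)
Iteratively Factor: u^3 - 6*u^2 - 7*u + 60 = (u - 5)*(u^2 - u - 12) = (u - 5)*(u - 4)*(u + 3)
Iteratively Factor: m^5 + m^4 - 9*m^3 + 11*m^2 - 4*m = (m - 1)*(m^4 + 2*m^3 - 7*m^2 + 4*m) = (m - 1)*(m + 4)*(m^3 - 2*m^2 + m) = m*(m - 1)*(m + 4)*(m^2 - 2*m + 1) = m*(m - 1)^2*(m + 4)*(m - 1)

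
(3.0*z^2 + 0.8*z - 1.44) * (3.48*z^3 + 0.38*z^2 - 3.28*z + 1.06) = 10.44*z^5 + 3.924*z^4 - 14.5472*z^3 + 0.00879999999999992*z^2 + 5.5712*z - 1.5264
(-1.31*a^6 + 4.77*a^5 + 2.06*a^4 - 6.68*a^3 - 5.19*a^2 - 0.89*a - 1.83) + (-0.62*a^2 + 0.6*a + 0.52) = -1.31*a^6 + 4.77*a^5 + 2.06*a^4 - 6.68*a^3 - 5.81*a^2 - 0.29*a - 1.31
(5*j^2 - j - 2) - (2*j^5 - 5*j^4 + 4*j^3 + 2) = -2*j^5 + 5*j^4 - 4*j^3 + 5*j^2 - j - 4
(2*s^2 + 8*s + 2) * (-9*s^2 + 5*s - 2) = -18*s^4 - 62*s^3 + 18*s^2 - 6*s - 4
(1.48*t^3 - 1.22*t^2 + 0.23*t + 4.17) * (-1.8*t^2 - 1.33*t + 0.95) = -2.664*t^5 + 0.2276*t^4 + 2.6146*t^3 - 8.9709*t^2 - 5.3276*t + 3.9615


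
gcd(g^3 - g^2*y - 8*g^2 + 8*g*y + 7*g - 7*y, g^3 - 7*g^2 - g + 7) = g^2 - 8*g + 7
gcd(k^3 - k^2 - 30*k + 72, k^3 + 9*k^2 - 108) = k^2 + 3*k - 18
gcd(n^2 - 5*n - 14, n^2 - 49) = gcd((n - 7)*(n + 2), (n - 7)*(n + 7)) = n - 7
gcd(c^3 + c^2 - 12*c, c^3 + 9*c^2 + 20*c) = c^2 + 4*c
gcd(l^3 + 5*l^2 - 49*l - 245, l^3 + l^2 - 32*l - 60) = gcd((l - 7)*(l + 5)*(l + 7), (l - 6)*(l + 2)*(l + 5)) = l + 5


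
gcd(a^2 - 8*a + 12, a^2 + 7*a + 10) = 1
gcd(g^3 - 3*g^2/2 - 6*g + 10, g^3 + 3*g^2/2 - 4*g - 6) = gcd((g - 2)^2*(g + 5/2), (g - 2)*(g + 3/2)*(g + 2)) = g - 2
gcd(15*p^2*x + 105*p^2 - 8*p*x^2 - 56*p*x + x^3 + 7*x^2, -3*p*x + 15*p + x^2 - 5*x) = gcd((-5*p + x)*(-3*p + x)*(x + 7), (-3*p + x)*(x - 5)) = -3*p + x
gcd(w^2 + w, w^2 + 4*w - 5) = 1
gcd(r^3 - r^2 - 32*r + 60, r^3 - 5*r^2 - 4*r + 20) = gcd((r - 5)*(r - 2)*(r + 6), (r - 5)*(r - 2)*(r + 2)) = r^2 - 7*r + 10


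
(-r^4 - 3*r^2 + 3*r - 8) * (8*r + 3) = -8*r^5 - 3*r^4 - 24*r^3 + 15*r^2 - 55*r - 24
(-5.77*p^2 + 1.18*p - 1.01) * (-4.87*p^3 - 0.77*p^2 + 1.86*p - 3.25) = 28.0999*p^5 - 1.3037*p^4 - 6.7221*p^3 + 21.725*p^2 - 5.7136*p + 3.2825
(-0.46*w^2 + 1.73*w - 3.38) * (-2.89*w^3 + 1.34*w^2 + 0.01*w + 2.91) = 1.3294*w^5 - 5.6161*w^4 + 12.0818*w^3 - 5.8505*w^2 + 5.0005*w - 9.8358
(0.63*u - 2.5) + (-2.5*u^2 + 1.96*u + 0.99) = -2.5*u^2 + 2.59*u - 1.51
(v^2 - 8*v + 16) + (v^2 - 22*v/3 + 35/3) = 2*v^2 - 46*v/3 + 83/3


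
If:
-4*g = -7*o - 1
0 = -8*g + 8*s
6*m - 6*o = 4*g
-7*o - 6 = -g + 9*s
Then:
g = -5/12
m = -83/126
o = -8/21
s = -5/12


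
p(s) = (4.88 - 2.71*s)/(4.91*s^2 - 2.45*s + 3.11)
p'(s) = (2.45 - 9.82*s)*(4.88 - 2.71*s)/(4.91*s^2 - 2.45*s + 3.11)^2 - 2.71/(4.91*s^2 - 2.45*s + 3.11) = (13.3061*s^2 - 47.9216*s + 3.5279)/(24.1081*s^4 - 24.059*s^3 + 36.5427*s^2 - 15.239*s + 9.6721)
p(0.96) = 0.43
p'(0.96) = -1.08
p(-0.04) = 1.55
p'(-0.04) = 0.53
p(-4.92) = 0.14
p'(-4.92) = 0.03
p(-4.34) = 0.16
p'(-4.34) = 0.04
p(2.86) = -0.08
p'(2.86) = -0.02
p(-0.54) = 1.08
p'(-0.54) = 0.97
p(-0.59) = 1.03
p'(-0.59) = 0.93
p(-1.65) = 0.46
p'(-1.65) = 0.28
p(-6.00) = 0.11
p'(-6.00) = 0.02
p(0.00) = 1.57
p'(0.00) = 0.36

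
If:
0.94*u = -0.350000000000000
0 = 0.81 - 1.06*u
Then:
No Solution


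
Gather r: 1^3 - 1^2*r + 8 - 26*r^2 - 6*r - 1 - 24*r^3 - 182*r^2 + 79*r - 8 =-24*r^3 - 208*r^2 + 72*r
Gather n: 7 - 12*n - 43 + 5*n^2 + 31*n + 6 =5*n^2 + 19*n - 30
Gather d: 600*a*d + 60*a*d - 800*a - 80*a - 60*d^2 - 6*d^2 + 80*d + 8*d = -880*a - 66*d^2 + d*(660*a + 88)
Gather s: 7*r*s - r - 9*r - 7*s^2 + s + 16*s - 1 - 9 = -10*r - 7*s^2 + s*(7*r + 17) - 10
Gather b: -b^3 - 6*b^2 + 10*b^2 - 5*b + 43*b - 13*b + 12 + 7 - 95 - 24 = -b^3 + 4*b^2 + 25*b - 100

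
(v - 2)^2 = v^2 - 4*v + 4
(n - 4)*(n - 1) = n^2 - 5*n + 4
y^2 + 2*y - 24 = (y - 4)*(y + 6)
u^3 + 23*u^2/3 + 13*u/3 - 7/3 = (u - 1/3)*(u + 1)*(u + 7)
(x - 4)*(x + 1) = x^2 - 3*x - 4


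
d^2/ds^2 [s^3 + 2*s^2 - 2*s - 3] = 6*s + 4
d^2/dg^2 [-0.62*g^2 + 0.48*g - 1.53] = -1.24000000000000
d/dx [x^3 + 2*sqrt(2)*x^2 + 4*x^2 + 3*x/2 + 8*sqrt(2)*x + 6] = 3*x^2 + 4*sqrt(2)*x + 8*x + 3/2 + 8*sqrt(2)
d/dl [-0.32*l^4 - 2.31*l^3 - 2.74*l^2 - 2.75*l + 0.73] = -1.28*l^3 - 6.93*l^2 - 5.48*l - 2.75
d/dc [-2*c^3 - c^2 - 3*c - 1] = -6*c^2 - 2*c - 3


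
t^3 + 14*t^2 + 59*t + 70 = (t + 2)*(t + 5)*(t + 7)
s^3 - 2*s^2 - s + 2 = (s - 2)*(s - 1)*(s + 1)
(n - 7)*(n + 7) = n^2 - 49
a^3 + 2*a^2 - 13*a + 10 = (a - 2)*(a - 1)*(a + 5)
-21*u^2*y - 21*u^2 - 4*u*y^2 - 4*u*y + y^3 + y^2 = (-7*u + y)*(3*u + y)*(y + 1)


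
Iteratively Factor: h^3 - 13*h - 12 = (h + 3)*(h^2 - 3*h - 4) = (h + 1)*(h + 3)*(h - 4)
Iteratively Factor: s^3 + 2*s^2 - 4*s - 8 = (s + 2)*(s^2 - 4) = (s + 2)^2*(s - 2)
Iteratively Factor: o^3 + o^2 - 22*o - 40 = (o - 5)*(o^2 + 6*o + 8) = (o - 5)*(o + 4)*(o + 2)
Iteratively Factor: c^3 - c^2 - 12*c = (c)*(c^2 - c - 12) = c*(c + 3)*(c - 4)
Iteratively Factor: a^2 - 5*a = (a)*(a - 5)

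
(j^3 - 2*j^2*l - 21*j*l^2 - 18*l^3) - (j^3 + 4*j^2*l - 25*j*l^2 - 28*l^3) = -6*j^2*l + 4*j*l^2 + 10*l^3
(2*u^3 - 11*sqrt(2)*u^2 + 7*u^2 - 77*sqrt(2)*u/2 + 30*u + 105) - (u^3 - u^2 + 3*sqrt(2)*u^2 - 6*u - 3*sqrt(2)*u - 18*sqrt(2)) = u^3 - 14*sqrt(2)*u^2 + 8*u^2 - 71*sqrt(2)*u/2 + 36*u + 18*sqrt(2) + 105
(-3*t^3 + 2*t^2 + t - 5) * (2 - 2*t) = 6*t^4 - 10*t^3 + 2*t^2 + 12*t - 10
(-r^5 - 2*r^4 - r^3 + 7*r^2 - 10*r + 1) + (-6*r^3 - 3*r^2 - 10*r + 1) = -r^5 - 2*r^4 - 7*r^3 + 4*r^2 - 20*r + 2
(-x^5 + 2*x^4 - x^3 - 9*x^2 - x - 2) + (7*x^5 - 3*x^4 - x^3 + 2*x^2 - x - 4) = 6*x^5 - x^4 - 2*x^3 - 7*x^2 - 2*x - 6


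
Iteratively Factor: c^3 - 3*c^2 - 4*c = (c)*(c^2 - 3*c - 4) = c*(c - 4)*(c + 1)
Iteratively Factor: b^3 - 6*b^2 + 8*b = (b - 4)*(b^2 - 2*b) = b*(b - 4)*(b - 2)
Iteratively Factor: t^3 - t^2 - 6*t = (t)*(t^2 - t - 6) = t*(t + 2)*(t - 3)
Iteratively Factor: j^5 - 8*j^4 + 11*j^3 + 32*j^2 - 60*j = (j - 2)*(j^4 - 6*j^3 - j^2 + 30*j) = (j - 5)*(j - 2)*(j^3 - j^2 - 6*j) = (j - 5)*(j - 3)*(j - 2)*(j^2 + 2*j) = (j - 5)*(j - 3)*(j - 2)*(j + 2)*(j)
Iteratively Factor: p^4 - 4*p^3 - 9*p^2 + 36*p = (p)*(p^3 - 4*p^2 - 9*p + 36) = p*(p + 3)*(p^2 - 7*p + 12) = p*(p - 4)*(p + 3)*(p - 3)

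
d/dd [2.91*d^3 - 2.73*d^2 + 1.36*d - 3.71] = 8.73*d^2 - 5.46*d + 1.36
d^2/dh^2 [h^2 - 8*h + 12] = 2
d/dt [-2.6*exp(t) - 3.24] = -2.6*exp(t)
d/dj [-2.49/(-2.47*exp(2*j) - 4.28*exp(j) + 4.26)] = (-12.3006*exp(j) - 10.6572)*exp(j)/(2.47*exp(2*j) + 4.28*exp(j) - 4.26)^2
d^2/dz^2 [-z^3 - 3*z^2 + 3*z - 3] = -6*z - 6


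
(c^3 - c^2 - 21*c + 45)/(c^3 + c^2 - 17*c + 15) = (c - 3)/(c - 1)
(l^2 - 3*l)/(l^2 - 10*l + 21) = l/(l - 7)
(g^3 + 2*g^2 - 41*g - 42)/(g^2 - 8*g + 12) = (g^2 + 8*g + 7)/(g - 2)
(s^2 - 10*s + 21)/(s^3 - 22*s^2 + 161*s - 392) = (s - 3)/(s^2 - 15*s + 56)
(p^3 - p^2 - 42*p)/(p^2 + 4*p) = (p^2 - p - 42)/(p + 4)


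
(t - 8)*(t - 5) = t^2 - 13*t + 40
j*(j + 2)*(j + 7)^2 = j^4 + 16*j^3 + 77*j^2 + 98*j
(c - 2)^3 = c^3 - 6*c^2 + 12*c - 8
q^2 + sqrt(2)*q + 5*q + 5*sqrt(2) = (q + 5)*(q + sqrt(2))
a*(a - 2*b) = a^2 - 2*a*b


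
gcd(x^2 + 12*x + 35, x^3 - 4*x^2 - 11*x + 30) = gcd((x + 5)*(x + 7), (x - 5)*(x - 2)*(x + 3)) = 1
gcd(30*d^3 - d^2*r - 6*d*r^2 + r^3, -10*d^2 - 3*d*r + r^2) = -10*d^2 - 3*d*r + r^2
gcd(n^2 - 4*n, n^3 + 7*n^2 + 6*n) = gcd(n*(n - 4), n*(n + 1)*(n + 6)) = n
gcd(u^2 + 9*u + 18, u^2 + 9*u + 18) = u^2 + 9*u + 18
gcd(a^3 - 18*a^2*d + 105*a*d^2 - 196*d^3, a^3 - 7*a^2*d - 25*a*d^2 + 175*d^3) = a - 7*d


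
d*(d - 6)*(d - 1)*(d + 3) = d^4 - 4*d^3 - 15*d^2 + 18*d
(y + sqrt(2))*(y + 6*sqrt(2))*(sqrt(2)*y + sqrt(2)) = sqrt(2)*y^3 + sqrt(2)*y^2 + 14*y^2 + 14*y + 12*sqrt(2)*y + 12*sqrt(2)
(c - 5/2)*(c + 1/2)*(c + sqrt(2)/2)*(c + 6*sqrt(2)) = c^4 - 2*c^3 + 13*sqrt(2)*c^3/2 - 13*sqrt(2)*c^2 + 19*c^2/4 - 12*c - 65*sqrt(2)*c/8 - 15/2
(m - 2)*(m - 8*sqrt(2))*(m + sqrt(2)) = m^3 - 7*sqrt(2)*m^2 - 2*m^2 - 16*m + 14*sqrt(2)*m + 32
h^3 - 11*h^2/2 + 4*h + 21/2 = (h - 7/2)*(h - 3)*(h + 1)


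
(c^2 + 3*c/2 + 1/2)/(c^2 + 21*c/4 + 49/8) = 4*(2*c^2 + 3*c + 1)/(8*c^2 + 42*c + 49)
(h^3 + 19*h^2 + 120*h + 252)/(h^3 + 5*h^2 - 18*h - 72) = (h^2 + 13*h + 42)/(h^2 - h - 12)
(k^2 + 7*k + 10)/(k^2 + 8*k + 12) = (k + 5)/(k + 6)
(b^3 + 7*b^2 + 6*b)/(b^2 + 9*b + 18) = b*(b + 1)/(b + 3)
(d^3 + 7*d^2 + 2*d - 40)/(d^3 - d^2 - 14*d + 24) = (d + 5)/(d - 3)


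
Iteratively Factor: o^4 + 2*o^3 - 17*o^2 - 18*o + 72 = (o + 4)*(o^3 - 2*o^2 - 9*o + 18) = (o + 3)*(o + 4)*(o^2 - 5*o + 6) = (o - 3)*(o + 3)*(o + 4)*(o - 2)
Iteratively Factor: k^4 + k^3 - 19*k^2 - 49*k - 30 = (k + 3)*(k^3 - 2*k^2 - 13*k - 10) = (k + 2)*(k + 3)*(k^2 - 4*k - 5) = (k - 5)*(k + 2)*(k + 3)*(k + 1)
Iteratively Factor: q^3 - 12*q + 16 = (q + 4)*(q^2 - 4*q + 4) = (q - 2)*(q + 4)*(q - 2)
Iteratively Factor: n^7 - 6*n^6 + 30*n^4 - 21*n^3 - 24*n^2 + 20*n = (n + 1)*(n^6 - 7*n^5 + 7*n^4 + 23*n^3 - 44*n^2 + 20*n) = (n - 5)*(n + 1)*(n^5 - 2*n^4 - 3*n^3 + 8*n^2 - 4*n) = n*(n - 5)*(n + 1)*(n^4 - 2*n^3 - 3*n^2 + 8*n - 4) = n*(n - 5)*(n + 1)*(n + 2)*(n^3 - 4*n^2 + 5*n - 2) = n*(n - 5)*(n - 2)*(n + 1)*(n + 2)*(n^2 - 2*n + 1) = n*(n - 5)*(n - 2)*(n - 1)*(n + 1)*(n + 2)*(n - 1)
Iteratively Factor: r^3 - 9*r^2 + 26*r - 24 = (r - 3)*(r^2 - 6*r + 8) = (r - 4)*(r - 3)*(r - 2)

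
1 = 1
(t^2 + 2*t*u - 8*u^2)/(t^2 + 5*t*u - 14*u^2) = (t + 4*u)/(t + 7*u)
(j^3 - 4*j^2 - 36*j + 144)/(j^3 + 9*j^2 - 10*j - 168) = (j - 6)/(j + 7)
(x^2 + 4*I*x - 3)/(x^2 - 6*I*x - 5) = (-x^2 - 4*I*x + 3)/(-x^2 + 6*I*x + 5)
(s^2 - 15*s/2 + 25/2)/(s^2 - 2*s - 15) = (s - 5/2)/(s + 3)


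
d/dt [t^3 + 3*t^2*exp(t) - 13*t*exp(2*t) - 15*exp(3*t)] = 3*t^2*exp(t) + 3*t^2 - 26*t*exp(2*t) + 6*t*exp(t) - 45*exp(3*t) - 13*exp(2*t)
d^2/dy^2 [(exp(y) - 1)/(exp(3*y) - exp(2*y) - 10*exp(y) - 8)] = (4*exp(6*y) - 12*exp(5*y) + 52*exp(4*y) + 110*exp(3*y) - 150*exp(2*y) - 148*exp(y) + 144)*exp(y)/(exp(9*y) - 3*exp(8*y) - 27*exp(7*y) + 35*exp(6*y) + 318*exp(5*y) + 156*exp(4*y) - 1288*exp(3*y) - 2592*exp(2*y) - 1920*exp(y) - 512)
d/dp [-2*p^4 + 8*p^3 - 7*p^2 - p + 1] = -8*p^3 + 24*p^2 - 14*p - 1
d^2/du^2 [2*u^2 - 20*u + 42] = 4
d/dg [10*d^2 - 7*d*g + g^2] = -7*d + 2*g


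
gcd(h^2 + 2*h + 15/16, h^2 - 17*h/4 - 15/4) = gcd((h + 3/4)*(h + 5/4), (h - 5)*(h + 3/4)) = h + 3/4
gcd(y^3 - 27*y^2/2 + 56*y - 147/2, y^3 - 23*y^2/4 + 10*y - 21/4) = y - 3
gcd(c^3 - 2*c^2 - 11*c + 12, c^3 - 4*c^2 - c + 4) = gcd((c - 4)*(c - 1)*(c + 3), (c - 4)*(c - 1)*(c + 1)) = c^2 - 5*c + 4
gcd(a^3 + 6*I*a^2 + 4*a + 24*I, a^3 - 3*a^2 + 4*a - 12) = a^2 + 4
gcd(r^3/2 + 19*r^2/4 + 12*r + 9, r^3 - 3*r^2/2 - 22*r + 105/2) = 1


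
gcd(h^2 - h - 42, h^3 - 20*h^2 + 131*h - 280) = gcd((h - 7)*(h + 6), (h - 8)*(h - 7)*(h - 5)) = h - 7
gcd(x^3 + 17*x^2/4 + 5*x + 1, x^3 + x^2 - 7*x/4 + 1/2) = x + 2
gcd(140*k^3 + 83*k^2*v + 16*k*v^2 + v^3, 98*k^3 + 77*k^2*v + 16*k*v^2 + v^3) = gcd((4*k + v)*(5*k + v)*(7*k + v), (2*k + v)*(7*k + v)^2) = 7*k + v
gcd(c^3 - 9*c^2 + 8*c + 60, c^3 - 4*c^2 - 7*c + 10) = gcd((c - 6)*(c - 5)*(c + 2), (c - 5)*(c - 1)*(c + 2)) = c^2 - 3*c - 10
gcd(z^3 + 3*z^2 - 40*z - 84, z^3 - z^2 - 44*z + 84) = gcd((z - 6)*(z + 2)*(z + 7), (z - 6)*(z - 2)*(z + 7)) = z^2 + z - 42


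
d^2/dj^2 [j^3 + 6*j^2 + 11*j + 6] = 6*j + 12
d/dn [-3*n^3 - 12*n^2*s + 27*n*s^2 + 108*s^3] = -9*n^2 - 24*n*s + 27*s^2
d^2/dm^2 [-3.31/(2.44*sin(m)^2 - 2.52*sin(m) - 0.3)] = (-78.825664*sin(m)^4 + 61.057584*sin(m)^3 + 87.526992*sin(m)^2 - 119.612808*sin(m) + 46.885488)/(-2.44*sin(m)^2 + 2.52*sin(m) + 0.3)^3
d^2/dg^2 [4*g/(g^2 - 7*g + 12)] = 8*(g*(2*g - 7)^2 + (7 - 3*g)*(g^2 - 7*g + 12))/(g^2 - 7*g + 12)^3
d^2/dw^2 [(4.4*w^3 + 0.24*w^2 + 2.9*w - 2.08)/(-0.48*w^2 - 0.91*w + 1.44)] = (-7.105427357601e-15*w^4 - 14.496496*w^3 + 36.474624*w^2 - 61.318656*w - 2.27536)/(0.110592*w^6 + 0.628992*w^5 + 0.197136*w^4 - 3.020381*w^3 - 0.591408000000001*w^2 + 5.660928*w - 2.985984)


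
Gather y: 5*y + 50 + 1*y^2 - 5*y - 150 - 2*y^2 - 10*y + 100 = -y^2 - 10*y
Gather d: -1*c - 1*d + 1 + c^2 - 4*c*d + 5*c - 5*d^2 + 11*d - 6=c^2 + 4*c - 5*d^2 + d*(10 - 4*c) - 5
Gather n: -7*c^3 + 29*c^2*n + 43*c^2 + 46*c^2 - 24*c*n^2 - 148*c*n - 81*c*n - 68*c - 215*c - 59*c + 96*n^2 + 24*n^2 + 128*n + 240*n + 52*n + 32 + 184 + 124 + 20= -7*c^3 + 89*c^2 - 342*c + n^2*(120 - 24*c) + n*(29*c^2 - 229*c + 420) + 360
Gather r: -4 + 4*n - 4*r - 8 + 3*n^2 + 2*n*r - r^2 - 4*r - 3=3*n^2 + 4*n - r^2 + r*(2*n - 8) - 15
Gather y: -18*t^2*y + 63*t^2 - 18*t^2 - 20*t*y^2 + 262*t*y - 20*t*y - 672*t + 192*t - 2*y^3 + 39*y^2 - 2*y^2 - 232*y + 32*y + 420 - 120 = 45*t^2 - 480*t - 2*y^3 + y^2*(37 - 20*t) + y*(-18*t^2 + 242*t - 200) + 300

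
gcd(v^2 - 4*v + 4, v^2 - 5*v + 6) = v - 2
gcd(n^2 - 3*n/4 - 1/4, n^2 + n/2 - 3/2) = n - 1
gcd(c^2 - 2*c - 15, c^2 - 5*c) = c - 5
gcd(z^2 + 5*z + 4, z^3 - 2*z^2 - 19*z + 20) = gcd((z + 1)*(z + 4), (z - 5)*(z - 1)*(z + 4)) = z + 4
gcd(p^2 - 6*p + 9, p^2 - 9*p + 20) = 1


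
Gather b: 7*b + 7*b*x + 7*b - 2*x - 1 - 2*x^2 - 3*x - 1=b*(7*x + 14) - 2*x^2 - 5*x - 2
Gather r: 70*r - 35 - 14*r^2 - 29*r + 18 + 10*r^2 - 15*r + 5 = -4*r^2 + 26*r - 12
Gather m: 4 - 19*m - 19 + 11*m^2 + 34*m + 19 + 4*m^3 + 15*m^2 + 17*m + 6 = 4*m^3 + 26*m^2 + 32*m + 10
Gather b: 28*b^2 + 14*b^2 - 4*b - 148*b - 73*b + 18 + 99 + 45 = 42*b^2 - 225*b + 162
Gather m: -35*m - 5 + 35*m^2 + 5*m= 35*m^2 - 30*m - 5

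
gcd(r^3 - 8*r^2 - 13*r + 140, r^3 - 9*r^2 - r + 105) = r^2 - 12*r + 35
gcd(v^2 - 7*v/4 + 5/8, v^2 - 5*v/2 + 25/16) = v - 5/4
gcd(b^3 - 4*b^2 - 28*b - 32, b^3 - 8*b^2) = b - 8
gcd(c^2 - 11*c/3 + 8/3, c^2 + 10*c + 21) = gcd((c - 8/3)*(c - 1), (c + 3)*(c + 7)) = 1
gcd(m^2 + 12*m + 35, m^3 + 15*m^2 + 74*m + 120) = m + 5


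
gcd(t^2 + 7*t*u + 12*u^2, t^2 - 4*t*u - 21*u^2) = t + 3*u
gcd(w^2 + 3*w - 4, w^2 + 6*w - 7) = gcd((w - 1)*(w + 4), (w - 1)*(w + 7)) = w - 1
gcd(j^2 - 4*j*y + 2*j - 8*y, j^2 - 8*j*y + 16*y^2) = -j + 4*y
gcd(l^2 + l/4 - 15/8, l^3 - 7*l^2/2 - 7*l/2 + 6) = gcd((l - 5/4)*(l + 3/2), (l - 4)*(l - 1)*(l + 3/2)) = l + 3/2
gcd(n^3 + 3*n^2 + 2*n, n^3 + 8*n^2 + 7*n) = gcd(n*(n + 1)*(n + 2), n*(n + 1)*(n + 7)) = n^2 + n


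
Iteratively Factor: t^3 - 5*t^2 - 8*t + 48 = (t + 3)*(t^2 - 8*t + 16) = (t - 4)*(t + 3)*(t - 4)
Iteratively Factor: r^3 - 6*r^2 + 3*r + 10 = (r + 1)*(r^2 - 7*r + 10) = (r - 5)*(r + 1)*(r - 2)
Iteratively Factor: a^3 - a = (a + 1)*(a^2 - a) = (a - 1)*(a + 1)*(a)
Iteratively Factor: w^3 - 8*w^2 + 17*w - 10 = (w - 1)*(w^2 - 7*w + 10) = (w - 2)*(w - 1)*(w - 5)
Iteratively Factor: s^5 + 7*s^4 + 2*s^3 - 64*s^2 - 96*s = (s + 4)*(s^4 + 3*s^3 - 10*s^2 - 24*s) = (s - 3)*(s + 4)*(s^3 + 6*s^2 + 8*s) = (s - 3)*(s + 4)^2*(s^2 + 2*s) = (s - 3)*(s + 2)*(s + 4)^2*(s)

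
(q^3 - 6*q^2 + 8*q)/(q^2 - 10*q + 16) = q*(q - 4)/(q - 8)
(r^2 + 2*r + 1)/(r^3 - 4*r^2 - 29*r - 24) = (r + 1)/(r^2 - 5*r - 24)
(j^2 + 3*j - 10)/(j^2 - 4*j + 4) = (j + 5)/(j - 2)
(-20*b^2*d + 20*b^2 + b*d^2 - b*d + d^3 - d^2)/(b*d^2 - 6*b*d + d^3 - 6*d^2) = (-20*b^2*d + 20*b^2 + b*d^2 - b*d + d^3 - d^2)/(d*(b*d - 6*b + d^2 - 6*d))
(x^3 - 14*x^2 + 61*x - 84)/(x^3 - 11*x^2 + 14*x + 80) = (x^3 - 14*x^2 + 61*x - 84)/(x^3 - 11*x^2 + 14*x + 80)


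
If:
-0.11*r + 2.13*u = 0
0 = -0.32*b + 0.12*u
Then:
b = 0.375*u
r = 19.3636363636364*u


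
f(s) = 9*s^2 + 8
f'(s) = 18*s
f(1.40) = 25.64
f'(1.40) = 25.20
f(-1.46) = 27.18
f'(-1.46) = -26.28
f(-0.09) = 8.07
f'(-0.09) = -1.62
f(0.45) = 9.82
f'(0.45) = 8.10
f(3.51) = 118.88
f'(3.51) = 63.18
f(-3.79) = 137.28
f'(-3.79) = -68.22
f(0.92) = 15.62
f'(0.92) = 16.56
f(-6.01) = 333.08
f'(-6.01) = -108.18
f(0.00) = 8.00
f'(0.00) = 0.00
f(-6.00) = 332.00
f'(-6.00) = -108.00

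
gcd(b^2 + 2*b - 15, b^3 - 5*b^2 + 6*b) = b - 3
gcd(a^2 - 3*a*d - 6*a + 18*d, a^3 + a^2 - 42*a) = a - 6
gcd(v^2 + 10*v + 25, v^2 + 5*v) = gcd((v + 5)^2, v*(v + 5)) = v + 5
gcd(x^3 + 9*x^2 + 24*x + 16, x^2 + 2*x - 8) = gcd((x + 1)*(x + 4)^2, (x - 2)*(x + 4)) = x + 4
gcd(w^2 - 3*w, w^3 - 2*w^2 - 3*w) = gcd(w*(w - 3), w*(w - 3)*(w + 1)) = w^2 - 3*w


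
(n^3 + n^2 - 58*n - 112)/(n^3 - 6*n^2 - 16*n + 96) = (n^3 + n^2 - 58*n - 112)/(n^3 - 6*n^2 - 16*n + 96)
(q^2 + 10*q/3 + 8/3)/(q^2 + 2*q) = (q + 4/3)/q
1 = 1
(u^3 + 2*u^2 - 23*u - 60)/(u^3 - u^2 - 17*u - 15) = (u + 4)/(u + 1)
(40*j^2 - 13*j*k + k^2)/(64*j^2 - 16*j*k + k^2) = (5*j - k)/(8*j - k)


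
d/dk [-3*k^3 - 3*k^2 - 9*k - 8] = -9*k^2 - 6*k - 9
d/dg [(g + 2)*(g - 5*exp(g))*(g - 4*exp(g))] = -9*g^2*exp(g) + 3*g^2 + 40*g*exp(2*g) - 36*g*exp(g) + 4*g + 100*exp(2*g) - 18*exp(g)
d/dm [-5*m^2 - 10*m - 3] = -10*m - 10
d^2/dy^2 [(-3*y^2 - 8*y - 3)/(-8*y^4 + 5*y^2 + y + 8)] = 2*(576*y^8 + 3072*y^7 + 2040*y^6 - 816*y^5 + 1416*y^4 + 5257*y^3 + 1017*y^2 - 915*y + 11)/(512*y^12 - 960*y^10 - 192*y^9 - 936*y^8 + 240*y^7 + 1819*y^6 + 309*y^5 + 921*y^4 - 241*y^3 - 984*y^2 - 192*y - 512)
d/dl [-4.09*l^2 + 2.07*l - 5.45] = 2.07 - 8.18*l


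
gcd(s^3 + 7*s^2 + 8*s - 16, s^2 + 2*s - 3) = s - 1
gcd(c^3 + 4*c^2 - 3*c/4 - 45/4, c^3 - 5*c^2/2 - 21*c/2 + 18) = c^2 + 3*c/2 - 9/2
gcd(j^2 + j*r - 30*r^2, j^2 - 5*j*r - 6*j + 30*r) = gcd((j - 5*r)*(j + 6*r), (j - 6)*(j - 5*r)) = -j + 5*r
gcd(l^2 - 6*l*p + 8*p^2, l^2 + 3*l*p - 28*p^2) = -l + 4*p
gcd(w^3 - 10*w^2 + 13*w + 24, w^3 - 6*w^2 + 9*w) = w - 3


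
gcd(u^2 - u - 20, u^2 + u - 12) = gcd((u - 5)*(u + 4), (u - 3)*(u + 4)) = u + 4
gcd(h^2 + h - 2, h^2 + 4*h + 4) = h + 2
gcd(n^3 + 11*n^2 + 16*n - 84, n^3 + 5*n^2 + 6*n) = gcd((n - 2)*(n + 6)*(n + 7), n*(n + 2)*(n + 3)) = 1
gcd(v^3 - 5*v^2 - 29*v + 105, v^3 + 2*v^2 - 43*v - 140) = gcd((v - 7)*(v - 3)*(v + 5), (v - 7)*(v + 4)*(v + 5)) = v^2 - 2*v - 35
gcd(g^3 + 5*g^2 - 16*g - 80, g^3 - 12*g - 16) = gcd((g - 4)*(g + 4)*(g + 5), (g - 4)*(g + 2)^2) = g - 4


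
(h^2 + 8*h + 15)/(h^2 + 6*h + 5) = (h + 3)/(h + 1)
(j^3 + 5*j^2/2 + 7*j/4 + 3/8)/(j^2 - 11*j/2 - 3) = (j^2 + 2*j + 3/4)/(j - 6)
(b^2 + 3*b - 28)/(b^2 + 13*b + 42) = (b - 4)/(b + 6)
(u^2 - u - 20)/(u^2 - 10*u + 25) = (u + 4)/(u - 5)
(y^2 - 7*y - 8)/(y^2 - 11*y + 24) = (y + 1)/(y - 3)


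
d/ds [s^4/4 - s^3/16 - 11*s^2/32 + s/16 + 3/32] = s^3 - 3*s^2/16 - 11*s/16 + 1/16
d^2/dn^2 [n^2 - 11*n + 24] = 2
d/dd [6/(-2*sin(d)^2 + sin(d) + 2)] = 6*(4*sin(d) - 1)*cos(d)/(sin(d) + cos(2*d) + 1)^2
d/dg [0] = 0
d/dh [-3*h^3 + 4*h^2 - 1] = h*(8 - 9*h)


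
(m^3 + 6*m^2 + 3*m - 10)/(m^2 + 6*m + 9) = (m^3 + 6*m^2 + 3*m - 10)/(m^2 + 6*m + 9)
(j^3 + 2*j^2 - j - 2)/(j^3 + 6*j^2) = (j^3 + 2*j^2 - j - 2)/(j^2*(j + 6))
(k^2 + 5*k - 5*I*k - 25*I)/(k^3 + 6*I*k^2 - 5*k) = (k^2 + 5*k*(1 - I) - 25*I)/(k*(k^2 + 6*I*k - 5))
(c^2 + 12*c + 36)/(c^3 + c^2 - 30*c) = (c + 6)/(c*(c - 5))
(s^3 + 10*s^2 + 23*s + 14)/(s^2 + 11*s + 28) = (s^2 + 3*s + 2)/(s + 4)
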